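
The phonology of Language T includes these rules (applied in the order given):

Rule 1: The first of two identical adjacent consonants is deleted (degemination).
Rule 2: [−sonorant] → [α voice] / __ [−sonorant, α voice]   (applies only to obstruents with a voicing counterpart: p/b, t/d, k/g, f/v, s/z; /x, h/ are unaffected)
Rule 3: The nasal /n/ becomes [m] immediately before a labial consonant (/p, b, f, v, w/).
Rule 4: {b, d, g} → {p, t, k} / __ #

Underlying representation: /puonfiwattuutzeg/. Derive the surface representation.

puomfiwatuudzek

Rule 1 (degemination): /tt/ is a geminate; the first /t/ deletes. /puonfiwattuutzeg/ → puonfiwatuutzeg.
Rule 2 (regressive voicing assimilation): /t/ precedes the voiced obstruent /z/, so it voices to [d] by assimilation. /puonfiwatuutzeg/ → puonfiwatuudzeg.
Rule 3 (nasal place assimilation): /n/ precedes the labial consonant /f/, so it assimilates in place to [m]. /puonfiwatuudzeg/ → puomfiwatuudzeg.
Rule 4 (final devoicing): /g/ is a voiced stop in word-final position, so it devoices to [k]. /puomfiwatuudzeg/ → puomfiwatuudzek.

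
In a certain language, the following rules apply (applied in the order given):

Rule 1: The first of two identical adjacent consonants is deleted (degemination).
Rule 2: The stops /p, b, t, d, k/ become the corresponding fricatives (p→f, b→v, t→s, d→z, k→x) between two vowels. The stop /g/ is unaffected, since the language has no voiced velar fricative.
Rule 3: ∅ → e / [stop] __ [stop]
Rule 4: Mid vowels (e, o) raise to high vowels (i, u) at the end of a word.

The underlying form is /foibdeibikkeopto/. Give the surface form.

Rule 1 (degemination): /kk/ is a geminate; the first /k/ deletes. /foibdeibikkeopto/ → foibdeibikeopto.
Rule 2 (intervocalic spirantization): /b/ is a stop between vowels /i/ and /i/, so it spirantizes to the fricative [v]. /k/ is a stop between vowels /i/ and /e/, so it spirantizes to the fricative [x]. /foibdeibikeopto/ → foibdeivixeopto.
Rule 3 (stop-cluster e-epenthesis): /b/ and /d/ form a stop–stop cluster, so [e] is inserted between them. /p/ and /t/ form a stop–stop cluster, so [e] is inserted between them. /foibdeivixeopto/ → foibedeivixeopeto.
Rule 4 (final vowel raising): /o/ is a mid vowel in word-final position, so it raises to [u]. /foibedeivixeopeto/ → foibedeivixeopetu.

foibedeivixeopetu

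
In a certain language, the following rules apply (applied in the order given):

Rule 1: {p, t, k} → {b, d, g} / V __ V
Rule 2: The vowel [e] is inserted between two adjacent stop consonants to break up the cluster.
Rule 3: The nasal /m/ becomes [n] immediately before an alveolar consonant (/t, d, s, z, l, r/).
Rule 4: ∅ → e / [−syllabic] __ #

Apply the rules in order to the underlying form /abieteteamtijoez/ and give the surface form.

abiededeantijoeze

Rule 1 (intervocalic voicing): /t/ is a voiceless stop between vowels /e/ and /e/, so it voices to [d]. /t/ is a voiceless stop between vowels /e/ and /e/, so it voices to [d]. /abieteteamtijoez/ → abiededeamtijoez.
Rule 2 (stop-cluster e-epenthesis): no segment meets the environment; /abiededeamtijoez/ is unchanged.
Rule 3 (nasal place assimilation): /m/ precedes the alveolar consonant /t/, so it assimilates in place to [n]. /abiededeamtijoez/ → abiededeantijoez.
Rule 4 (final e-epenthesis): the form ends in the consonant /z/, so [e] is inserted word-finally. /abiededeantijoez/ → abiededeantijoeze.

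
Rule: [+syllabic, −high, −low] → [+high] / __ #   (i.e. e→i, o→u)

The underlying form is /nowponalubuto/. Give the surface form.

nowponalubutu

/o/ is a mid vowel in word-final position, so it raises to [u].
The other instances of /o/ do not occur in the required environment and remain unchanged.
Surface form: [nowponalubutu].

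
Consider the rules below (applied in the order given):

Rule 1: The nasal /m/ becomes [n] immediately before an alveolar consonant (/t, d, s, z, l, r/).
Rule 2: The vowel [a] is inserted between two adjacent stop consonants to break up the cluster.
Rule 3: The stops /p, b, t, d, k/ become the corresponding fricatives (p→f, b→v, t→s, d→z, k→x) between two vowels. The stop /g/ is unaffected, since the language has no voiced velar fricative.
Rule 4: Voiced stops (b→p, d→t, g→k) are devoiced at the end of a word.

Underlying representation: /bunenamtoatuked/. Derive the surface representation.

bunenantoasuxet

Rule 1 (nasal place assimilation): /m/ precedes the alveolar consonant /t/, so it assimilates in place to [n]. /bunenamtoatuked/ → bunenantoatuked.
Rule 2 (stop-cluster a-epenthesis): no segment meets the environment; /bunenantoatuked/ is unchanged.
Rule 3 (intervocalic spirantization): /t/ is a stop between vowels /a/ and /u/, so it spirantizes to the fricative [s]. /k/ is a stop between vowels /u/ and /e/, so it spirantizes to the fricative [x]. /bunenantoatuked/ → bunenantoasuxed.
Rule 4 (final devoicing): /d/ is a voiced stop in word-final position, so it devoices to [t]. /bunenantoasuxed/ → bunenantoasuxet.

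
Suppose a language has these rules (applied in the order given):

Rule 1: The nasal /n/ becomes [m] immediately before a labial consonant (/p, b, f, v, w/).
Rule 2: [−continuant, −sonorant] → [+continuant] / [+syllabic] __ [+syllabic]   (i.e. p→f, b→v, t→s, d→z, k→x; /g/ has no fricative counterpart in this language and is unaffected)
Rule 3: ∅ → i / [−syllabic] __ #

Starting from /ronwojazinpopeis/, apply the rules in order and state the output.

Rule 1 (nasal place assimilation): /n/ precedes the labial consonant /w/, so it assimilates in place to [m]. /n/ precedes the labial consonant /p/, so it assimilates in place to [m]. /ronwojazinpopeis/ → romwojazimpopeis.
Rule 2 (intervocalic spirantization): /p/ is a stop between vowels /o/ and /e/, so it spirantizes to the fricative [f]. /romwojazimpopeis/ → romwojazimpofeis.
Rule 3 (final i-epenthesis): the form ends in the consonant /s/, so [i] is inserted word-finally. /romwojazimpofeis/ → romwojazimpofeisi.

romwojazimpofeisi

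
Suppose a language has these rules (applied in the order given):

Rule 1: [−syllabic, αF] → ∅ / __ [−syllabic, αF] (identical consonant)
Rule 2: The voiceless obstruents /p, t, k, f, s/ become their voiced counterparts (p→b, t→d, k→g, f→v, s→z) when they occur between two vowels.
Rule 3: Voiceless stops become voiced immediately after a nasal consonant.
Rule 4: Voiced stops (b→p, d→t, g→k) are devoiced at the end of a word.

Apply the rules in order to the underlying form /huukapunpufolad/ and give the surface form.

Rule 1 (degemination): no segment meets the environment; /huukapunpufolad/ is unchanged.
Rule 2 (intervocalic voicing): /k/ is a voiceless obstruent between vowels /u/ and /a/, so it voices to [g]. /p/ is a voiceless obstruent between vowels /a/ and /u/, so it voices to [b]. /f/ is a voiceless obstruent between vowels /u/ and /o/, so it voices to [v]. /huukapunpufolad/ → huugabunpuvolad.
Rule 3 (post-nasal voicing): /p/ is a voiceless stop immediately after the nasal /n/, so it voices to [b]. /huugabunpuvolad/ → huugabunbuvolad.
Rule 4 (final devoicing): /d/ is a voiced stop in word-final position, so it devoices to [t]. /huugabunbuvolad/ → huugabunbuvolat.

huugabunbuvolat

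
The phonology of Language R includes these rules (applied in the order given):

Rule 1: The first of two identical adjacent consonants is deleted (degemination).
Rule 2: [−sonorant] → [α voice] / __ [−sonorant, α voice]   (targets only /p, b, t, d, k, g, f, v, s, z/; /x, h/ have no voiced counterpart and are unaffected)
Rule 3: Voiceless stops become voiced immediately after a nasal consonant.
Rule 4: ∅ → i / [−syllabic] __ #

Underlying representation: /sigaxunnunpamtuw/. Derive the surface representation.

sigaxununbamduwi

Rule 1 (degemination): /nn/ is a geminate; the first /n/ deletes. /sigaxunnunpamtuw/ → sigaxununpamtuw.
Rule 2 (regressive voicing assimilation): no segment meets the environment; /sigaxununpamtuw/ is unchanged.
Rule 3 (post-nasal voicing): /p/ is a voiceless stop immediately after the nasal /n/, so it voices to [b]. /t/ is a voiceless stop immediately after the nasal /m/, so it voices to [d]. /sigaxununpamtuw/ → sigaxununbamduw.
Rule 4 (final i-epenthesis): the form ends in the consonant /w/, so [i] is inserted word-finally. /sigaxununbamduw/ → sigaxununbamduwi.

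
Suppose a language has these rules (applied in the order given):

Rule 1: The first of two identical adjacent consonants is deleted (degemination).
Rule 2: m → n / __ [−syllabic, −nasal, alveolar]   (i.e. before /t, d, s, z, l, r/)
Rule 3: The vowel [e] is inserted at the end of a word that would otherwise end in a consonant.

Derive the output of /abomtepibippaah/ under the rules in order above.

Rule 1 (degemination): /pp/ is a geminate; the first /p/ deletes. /abomtepibippaah/ → abomtepibipaah.
Rule 2 (nasal place assimilation): /m/ precedes the alveolar consonant /t/, so it assimilates in place to [n]. /abomtepibipaah/ → abontepibipaah.
Rule 3 (final e-epenthesis): the form ends in the consonant /h/, so [e] is inserted word-finally. /abontepibipaah/ → abontepibipaahe.

abontepibipaahe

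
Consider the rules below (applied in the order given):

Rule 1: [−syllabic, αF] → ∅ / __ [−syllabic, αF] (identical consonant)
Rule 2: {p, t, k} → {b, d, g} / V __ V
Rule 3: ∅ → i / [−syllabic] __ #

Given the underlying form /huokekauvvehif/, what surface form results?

huogegauvehifi

Rule 1 (degemination): /vv/ is a geminate; the first /v/ deletes. /huokekauvvehif/ → huokekauvehif.
Rule 2 (intervocalic voicing): /k/ is a voiceless stop between vowels /o/ and /e/, so it voices to [g]. /k/ is a voiceless stop between vowels /e/ and /a/, so it voices to [g]. /huokekauvehif/ → huogegauvehif.
Rule 3 (final i-epenthesis): the form ends in the consonant /f/, so [i] is inserted word-finally. /huogegauvehif/ → huogegauvehifi.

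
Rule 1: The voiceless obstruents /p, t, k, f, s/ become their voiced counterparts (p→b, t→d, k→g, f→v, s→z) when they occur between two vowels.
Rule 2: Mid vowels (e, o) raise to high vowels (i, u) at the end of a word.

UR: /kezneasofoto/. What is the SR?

Rule 1 (intervocalic voicing): /s/ is a voiceless obstruent between vowels /a/ and /o/, so it voices to [z]. /f/ is a voiceless obstruent between vowels /o/ and /o/, so it voices to [v]. /t/ is a voiceless obstruent between vowels /o/ and /o/, so it voices to [d]. /kezneasofoto/ → kezneazovodo.
Rule 2 (final vowel raising): /o/ is a mid vowel in word-final position, so it raises to [u]. /kezneazovodo/ → kezneazovodu.

kezneazovodu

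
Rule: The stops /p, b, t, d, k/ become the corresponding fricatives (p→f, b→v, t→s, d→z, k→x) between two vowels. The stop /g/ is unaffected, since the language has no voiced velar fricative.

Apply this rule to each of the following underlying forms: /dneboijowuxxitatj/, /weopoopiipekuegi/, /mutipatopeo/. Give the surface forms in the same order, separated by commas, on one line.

dnevoijowuxxisatj, weofoofiifexuegi, musifasofeo

/dneboijowuxxitatj/: /b/ is a stop between vowels /e/ and /o/, so it spirantizes to the fricative [v]. /t/ is a stop between vowels /i/ and /a/, so it spirantizes to the fricative [s]. → [dnevoijowuxxisatj].
/weopoopiipekuegi/: /p/ is a stop between vowels /o/ and /o/, so it spirantizes to the fricative [f]. /p/ is a stop between vowels /o/ and /i/, so it spirantizes to the fricative [f]. /p/ is a stop between vowels /i/ and /e/, so it spirantizes to the fricative [f]. /k/ is a stop between vowels /e/ and /u/, so it spirantizes to the fricative [x]. → [weofoofiifexuegi].
/mutipatopeo/: /t/ is a stop between vowels /u/ and /i/, so it spirantizes to the fricative [s]. /p/ is a stop between vowels /i/ and /a/, so it spirantizes to the fricative [f]. /t/ is a stop between vowels /a/ and /o/, so it spirantizes to the fricative [s]. /p/ is a stop between vowels /o/ and /e/, so it spirantizes to the fricative [f]. → [musifasofeo].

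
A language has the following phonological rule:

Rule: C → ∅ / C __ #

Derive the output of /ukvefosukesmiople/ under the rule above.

ukvefosukesmiople

No segment of /ukvefosukesmiople/ meets the structural description of the rule, so the form surfaces unchanged.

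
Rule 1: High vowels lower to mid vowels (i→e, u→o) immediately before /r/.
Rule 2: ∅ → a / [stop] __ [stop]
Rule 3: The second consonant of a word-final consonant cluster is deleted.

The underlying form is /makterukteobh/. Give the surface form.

makaterukateob

Rule 1 (pre-rhotic lowering): no segment meets the environment; /makterukteobh/ is unchanged.
Rule 2 (stop-cluster a-epenthesis): /k/ and /t/ form a stop–stop cluster, so [a] is inserted between them. /k/ and /t/ form a stop–stop cluster, so [a] is inserted between them. /makterukteobh/ → makaterukateobh.
Rule 3 (final cluster simplification): /h/ is the second consonant of a word-final cluster /bh/, so it deletes. /makaterukateobh/ → makaterukateob.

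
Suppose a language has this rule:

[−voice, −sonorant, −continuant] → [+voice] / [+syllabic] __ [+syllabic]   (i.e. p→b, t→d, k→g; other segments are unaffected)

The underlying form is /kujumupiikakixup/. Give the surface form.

kujumubiigagixup

/p/ is a voiceless stop between vowels /u/ and /i/, so it voices to [b].
/k/ is a voiceless stop between vowels /i/ and /a/, so it voices to [g].
/k/ is a voiceless stop between vowels /a/ and /i/, so it voices to [g].
Surface form: [kujumubiigagixup].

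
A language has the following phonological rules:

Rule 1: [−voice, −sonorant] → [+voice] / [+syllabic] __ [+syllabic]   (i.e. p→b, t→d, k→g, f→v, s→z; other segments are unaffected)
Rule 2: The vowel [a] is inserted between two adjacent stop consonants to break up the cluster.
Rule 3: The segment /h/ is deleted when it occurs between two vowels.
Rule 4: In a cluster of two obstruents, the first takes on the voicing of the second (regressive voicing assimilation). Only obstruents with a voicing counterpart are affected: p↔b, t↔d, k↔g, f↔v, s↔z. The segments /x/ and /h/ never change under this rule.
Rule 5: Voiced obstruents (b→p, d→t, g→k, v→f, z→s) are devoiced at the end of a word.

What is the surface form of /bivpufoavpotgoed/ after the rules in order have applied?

Rule 1 (intervocalic voicing): /f/ is a voiceless obstruent between vowels /u/ and /o/, so it voices to [v]. /bivpufoavpotgoed/ → bivpuvoavpotgoed.
Rule 2 (stop-cluster a-epenthesis): /t/ and /g/ form a stop–stop cluster, so [a] is inserted between them. /bivpuvoavpotgoed/ → bivpuvoavpotagoed.
Rule 3 (intervocalic h-deletion): no segment meets the environment; /bivpuvoavpotagoed/ is unchanged.
Rule 4 (regressive voicing assimilation): /v/ precedes the voiceless obstruent /p/, so it devoices to [f] by assimilation. /v/ precedes the voiceless obstruent /p/, so it devoices to [f] by assimilation. /bivpuvoavpotagoed/ → bifpuvoafpotagoed.
Rule 5 (final devoicing): /d/ is a voiced obstruent in word-final position, so it devoices to [t]. /bifpuvoafpotagoed/ → bifpuvoafpotagoet.

bifpuvoafpotagoet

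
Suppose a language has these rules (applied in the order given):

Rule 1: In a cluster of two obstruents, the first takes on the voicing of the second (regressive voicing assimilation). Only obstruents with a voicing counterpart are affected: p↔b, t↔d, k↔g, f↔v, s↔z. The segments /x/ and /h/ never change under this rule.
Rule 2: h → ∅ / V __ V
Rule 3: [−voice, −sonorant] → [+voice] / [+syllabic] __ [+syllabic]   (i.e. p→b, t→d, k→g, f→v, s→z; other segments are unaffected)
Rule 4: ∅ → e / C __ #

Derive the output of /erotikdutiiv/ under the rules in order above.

erodigdudiive

Rule 1 (regressive voicing assimilation): /k/ precedes the voiced obstruent /d/, so it voices to [g] by assimilation. /erotikdutiiv/ → erotigdutiiv.
Rule 2 (intervocalic h-deletion): no segment meets the environment; /erotigdutiiv/ is unchanged.
Rule 3 (intervocalic voicing): /t/ is a voiceless obstruent between vowels /o/ and /i/, so it voices to [d]. /t/ is a voiceless obstruent between vowels /u/ and /i/, so it voices to [d]. /erotigdutiiv/ → erodigdudiiv.
Rule 4 (final e-epenthesis): the form ends in the consonant /v/, so [e] is inserted word-finally. /erodigdudiiv/ → erodigdudiive.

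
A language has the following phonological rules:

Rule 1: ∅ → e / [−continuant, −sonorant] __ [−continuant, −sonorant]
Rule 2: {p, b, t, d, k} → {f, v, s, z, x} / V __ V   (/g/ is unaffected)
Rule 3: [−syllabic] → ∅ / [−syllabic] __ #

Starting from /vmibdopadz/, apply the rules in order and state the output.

Rule 1 (stop-cluster e-epenthesis): /b/ and /d/ form a stop–stop cluster, so [e] is inserted between them. /vmibdopadz/ → vmibedopadz.
Rule 2 (intervocalic spirantization): /b/ is a stop between vowels /i/ and /e/, so it spirantizes to the fricative [v]. /d/ is a stop between vowels /e/ and /o/, so it spirantizes to the fricative [z]. /p/ is a stop between vowels /o/ and /a/, so it spirantizes to the fricative [f]. /vmibedopadz/ → vmivezofadz.
Rule 3 (final cluster simplification): /z/ is the second consonant of a word-final cluster /dz/, so it deletes. /vmivezofadz/ → vmivezofad.

vmivezofad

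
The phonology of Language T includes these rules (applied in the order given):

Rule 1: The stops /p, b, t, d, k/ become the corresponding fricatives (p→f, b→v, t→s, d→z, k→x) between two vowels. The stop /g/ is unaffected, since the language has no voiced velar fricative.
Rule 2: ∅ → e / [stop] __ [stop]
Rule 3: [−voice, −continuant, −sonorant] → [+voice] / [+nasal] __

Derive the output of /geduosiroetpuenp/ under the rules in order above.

Rule 1 (intervocalic spirantization): /d/ is a stop between vowels /e/ and /u/, so it spirantizes to the fricative [z]. /geduosiroetpuenp/ → gezuosiroetpuenp.
Rule 2 (stop-cluster e-epenthesis): /t/ and /p/ form a stop–stop cluster, so [e] is inserted between them. /gezuosiroetpuenp/ → gezuosiroetepuenp.
Rule 3 (post-nasal voicing): /p/ is a voiceless stop immediately after the nasal /n/, so it voices to [b]. /gezuosiroetepuenp/ → gezuosiroetepuenb.

gezuosiroetepuenb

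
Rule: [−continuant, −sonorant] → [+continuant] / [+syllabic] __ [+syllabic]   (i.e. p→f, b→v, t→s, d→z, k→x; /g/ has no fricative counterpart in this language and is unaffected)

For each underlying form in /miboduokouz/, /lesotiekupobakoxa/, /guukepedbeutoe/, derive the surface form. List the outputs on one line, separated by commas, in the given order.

/miboduokouz/: /b/ is a stop between vowels /i/ and /o/, so it spirantizes to the fricative [v]. /d/ is a stop between vowels /o/ and /u/, so it spirantizes to the fricative [z]. /k/ is a stop between vowels /o/ and /o/, so it spirantizes to the fricative [x]. → [mivozuoxouz].
/lesotiekupobakoxa/: /t/ is a stop between vowels /o/ and /i/, so it spirantizes to the fricative [s]. /k/ is a stop between vowels /e/ and /u/, so it spirantizes to the fricative [x]. /p/ is a stop between vowels /u/ and /o/, so it spirantizes to the fricative [f]. /b/ is a stop between vowels /o/ and /a/, so it spirantizes to the fricative [v]. /k/ is a stop between vowels /a/ and /o/, so it spirantizes to the fricative [x]. → [lesosiexufovaxoxa].
/guukepedbeutoe/: /k/ is a stop between vowels /u/ and /e/, so it spirantizes to the fricative [x]. /p/ is a stop between vowels /e/ and /e/, so it spirantizes to the fricative [f]. /t/ is a stop between vowels /u/ and /o/, so it spirantizes to the fricative [s]. → [guuxefedbeusoe].

mivozuoxouz, lesosiexufovaxoxa, guuxefedbeusoe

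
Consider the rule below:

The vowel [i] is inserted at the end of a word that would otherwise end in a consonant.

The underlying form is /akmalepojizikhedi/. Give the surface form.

No segment of /akmalepojizikhedi/ meets the structural description of the rule, so the form surfaces unchanged.

akmalepojizikhedi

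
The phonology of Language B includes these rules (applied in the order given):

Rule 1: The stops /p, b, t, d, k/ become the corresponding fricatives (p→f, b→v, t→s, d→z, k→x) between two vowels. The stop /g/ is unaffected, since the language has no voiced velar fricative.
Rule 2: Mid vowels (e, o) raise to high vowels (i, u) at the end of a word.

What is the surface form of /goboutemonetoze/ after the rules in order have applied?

govousemonesozi

Rule 1 (intervocalic spirantization): /b/ is a stop between vowels /o/ and /o/, so it spirantizes to the fricative [v]. /t/ is a stop between vowels /u/ and /e/, so it spirantizes to the fricative [s]. /t/ is a stop between vowels /e/ and /o/, so it spirantizes to the fricative [s]. /goboutemonetoze/ → govousemonesoze.
Rule 2 (final vowel raising): /e/ is a mid vowel in word-final position, so it raises to [i]. /govousemonesoze/ → govousemonesozi.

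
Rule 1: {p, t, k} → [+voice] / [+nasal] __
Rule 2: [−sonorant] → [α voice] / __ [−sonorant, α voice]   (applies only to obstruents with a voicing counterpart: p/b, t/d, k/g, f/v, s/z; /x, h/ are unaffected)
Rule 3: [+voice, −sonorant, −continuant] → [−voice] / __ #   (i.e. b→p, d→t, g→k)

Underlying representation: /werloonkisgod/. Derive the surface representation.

Rule 1 (post-nasal voicing): /k/ is a voiceless stop immediately after the nasal /n/, so it voices to [g]. /werloonkisgod/ → werloongisgod.
Rule 2 (regressive voicing assimilation): /s/ precedes the voiced obstruent /g/, so it voices to [z] by assimilation. /werloongisgod/ → werloongizgod.
Rule 3 (final devoicing): /d/ is a voiced stop in word-final position, so it devoices to [t]. /werloongizgod/ → werloongizgot.

werloongizgot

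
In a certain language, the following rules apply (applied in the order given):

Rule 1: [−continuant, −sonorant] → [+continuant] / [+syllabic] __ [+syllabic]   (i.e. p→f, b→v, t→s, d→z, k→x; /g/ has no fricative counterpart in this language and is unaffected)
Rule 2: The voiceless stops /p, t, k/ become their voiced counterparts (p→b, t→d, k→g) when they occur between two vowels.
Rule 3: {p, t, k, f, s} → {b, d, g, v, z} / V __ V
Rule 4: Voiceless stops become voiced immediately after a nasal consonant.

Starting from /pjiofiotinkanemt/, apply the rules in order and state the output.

Rule 1 (intervocalic spirantization): /t/ is a stop between vowels /o/ and /i/, so it spirantizes to the fricative [s]. /pjiofiotinkanemt/ → pjiofiosinkanemt.
Rule 2 (intervocalic voicing): no segment meets the environment; /pjiofiosinkanemt/ is unchanged.
Rule 3 (intervocalic voicing): /f/ is a voiceless obstruent between vowels /o/ and /i/, so it voices to [v]. /s/ is a voiceless obstruent between vowels /o/ and /i/, so it voices to [z]. /pjiofiosinkanemt/ → pjioviozinkanemt.
Rule 4 (post-nasal voicing): /k/ is a voiceless stop immediately after the nasal /n/, so it voices to [g]. /t/ is a voiceless stop immediately after the nasal /m/, so it voices to [d]. /pjioviozinkanemt/ → pjioviozinganemd.

pjioviozinganemd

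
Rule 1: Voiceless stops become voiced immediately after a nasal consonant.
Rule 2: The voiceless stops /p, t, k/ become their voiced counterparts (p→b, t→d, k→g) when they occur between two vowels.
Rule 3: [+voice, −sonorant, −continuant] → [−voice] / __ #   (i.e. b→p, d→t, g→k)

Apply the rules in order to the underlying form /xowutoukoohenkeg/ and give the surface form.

Rule 1 (post-nasal voicing): /k/ is a voiceless stop immediately after the nasal /n/, so it voices to [g]. /xowutoukoohenkeg/ → xowutoukoohengeg.
Rule 2 (intervocalic voicing): /t/ is a voiceless stop between vowels /u/ and /o/, so it voices to [d]. /k/ is a voiceless stop between vowels /u/ and /o/, so it voices to [g]. /xowutoukoohengeg/ → xowudougoohengeg.
Rule 3 (final devoicing): /g/ is a voiced stop in word-final position, so it devoices to [k]. /xowudougoohengeg/ → xowudougoohengek.

xowudougoohengek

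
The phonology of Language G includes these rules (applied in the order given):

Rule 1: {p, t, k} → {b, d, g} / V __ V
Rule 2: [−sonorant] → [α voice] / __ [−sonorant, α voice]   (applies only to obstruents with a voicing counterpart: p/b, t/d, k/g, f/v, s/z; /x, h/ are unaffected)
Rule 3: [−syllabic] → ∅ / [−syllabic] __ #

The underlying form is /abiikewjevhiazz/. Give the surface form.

Rule 1 (intervocalic voicing): /k/ is a voiceless stop between vowels /i/ and /e/, so it voices to [g]. /abiikewjevhiazz/ → abiigewjevhiazz.
Rule 2 (regressive voicing assimilation): /v/ precedes the voiceless obstruent /h/, so it devoices to [f] by assimilation. /abiigewjevhiazz/ → abiigewjefhiazz.
Rule 3 (final cluster simplification): /z/ is the second consonant of a word-final cluster /zz/, so it deletes. /abiigewjefhiazz/ → abiigewjefhiaz.

abiigewjefhiaz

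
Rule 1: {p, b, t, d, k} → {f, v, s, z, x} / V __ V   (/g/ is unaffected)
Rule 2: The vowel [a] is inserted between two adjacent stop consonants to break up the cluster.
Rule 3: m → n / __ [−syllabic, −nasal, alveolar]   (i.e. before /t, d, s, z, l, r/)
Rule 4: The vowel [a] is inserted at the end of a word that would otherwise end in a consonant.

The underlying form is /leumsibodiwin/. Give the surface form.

leunsivoziwina

Rule 1 (intervocalic spirantization): /b/ is a stop between vowels /i/ and /o/, so it spirantizes to the fricative [v]. /d/ is a stop between vowels /o/ and /i/, so it spirantizes to the fricative [z]. /leumsibodiwin/ → leumsivoziwin.
Rule 2 (stop-cluster a-epenthesis): no segment meets the environment; /leumsivoziwin/ is unchanged.
Rule 3 (nasal place assimilation): /m/ precedes the alveolar consonant /s/, so it assimilates in place to [n]. /leumsivoziwin/ → leunsivoziwin.
Rule 4 (final a-epenthesis): the form ends in the consonant /n/, so [a] is inserted word-finally. /leunsivoziwin/ → leunsivoziwina.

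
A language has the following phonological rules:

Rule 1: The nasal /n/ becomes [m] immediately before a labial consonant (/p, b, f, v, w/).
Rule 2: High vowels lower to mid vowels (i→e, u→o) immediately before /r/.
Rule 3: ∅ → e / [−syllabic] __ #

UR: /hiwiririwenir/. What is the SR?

Rule 1 (nasal place assimilation): no segment meets the environment; /hiwiririwenir/ is unchanged.
Rule 2 (pre-rhotic lowering): /i/ is a high vowel immediately before /r/, so it lowers to [e]. /i/ is a high vowel immediately before /r/, so it lowers to [e]. /i/ is a high vowel immediately before /r/, so it lowers to [e]. /hiwiririwenir/ → hiwereriwener.
Rule 3 (final e-epenthesis): the form ends in the consonant /r/, so [e] is inserted word-finally. /hiwereriwener/ → hiwereriwenere.

hiwereriwenere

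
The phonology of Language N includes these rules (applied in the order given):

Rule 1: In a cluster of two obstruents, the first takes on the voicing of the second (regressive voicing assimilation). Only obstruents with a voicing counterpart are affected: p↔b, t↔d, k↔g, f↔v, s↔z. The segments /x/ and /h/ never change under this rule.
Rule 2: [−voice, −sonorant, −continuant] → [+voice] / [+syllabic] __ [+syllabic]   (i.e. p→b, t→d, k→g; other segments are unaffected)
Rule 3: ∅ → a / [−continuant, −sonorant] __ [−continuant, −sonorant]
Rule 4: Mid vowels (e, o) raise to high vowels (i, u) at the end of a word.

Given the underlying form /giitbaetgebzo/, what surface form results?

Rule 1 (regressive voicing assimilation): /t/ precedes the voiced obstruent /b/, so it voices to [d] by assimilation. /t/ precedes the voiced obstruent /g/, so it voices to [d] by assimilation. /giitbaetgebzo/ → giidbaedgebzo.
Rule 2 (intervocalic voicing): no segment meets the environment; /giidbaedgebzo/ is unchanged.
Rule 3 (stop-cluster a-epenthesis): /d/ and /b/ form a stop–stop cluster, so [a] is inserted between them. /d/ and /g/ form a stop–stop cluster, so [a] is inserted between them. /giidbaedgebzo/ → giidabaedagebzo.
Rule 4 (final vowel raising): /o/ is a mid vowel in word-final position, so it raises to [u]. /giidabaedagebzo/ → giidabaedagebzu.

giidabaedagebzu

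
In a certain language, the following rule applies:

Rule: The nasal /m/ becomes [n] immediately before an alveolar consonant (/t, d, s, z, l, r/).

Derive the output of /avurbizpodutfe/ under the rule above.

No segment of /avurbizpodutfe/ meets the structural description of the rule, so the form surfaces unchanged.

avurbizpodutfe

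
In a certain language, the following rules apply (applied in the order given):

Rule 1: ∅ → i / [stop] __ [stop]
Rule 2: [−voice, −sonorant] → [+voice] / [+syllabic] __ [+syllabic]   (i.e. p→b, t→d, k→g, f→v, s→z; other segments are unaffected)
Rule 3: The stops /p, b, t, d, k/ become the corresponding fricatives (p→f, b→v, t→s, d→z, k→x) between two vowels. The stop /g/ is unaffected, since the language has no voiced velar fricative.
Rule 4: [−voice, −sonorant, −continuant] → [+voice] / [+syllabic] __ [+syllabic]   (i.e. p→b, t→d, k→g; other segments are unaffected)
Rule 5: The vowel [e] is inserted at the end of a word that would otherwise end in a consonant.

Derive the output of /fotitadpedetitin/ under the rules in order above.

fozizazivezezizine

Rule 1 (stop-cluster i-epenthesis): /d/ and /p/ form a stop–stop cluster, so [i] is inserted between them. /fotitadpedetitin/ → fotitadipedetitin.
Rule 2 (intervocalic voicing): /t/ is a voiceless obstruent between vowels /o/ and /i/, so it voices to [d]. /t/ is a voiceless obstruent between vowels /i/ and /a/, so it voices to [d]. /p/ is a voiceless obstruent between vowels /i/ and /e/, so it voices to [b]. /t/ is a voiceless obstruent between vowels /e/ and /i/, so it voices to [d]. /t/ is a voiceless obstruent between vowels /i/ and /i/, so it voices to [d]. /fotitadipedetitin/ → fodidadibededidin.
Rule 3 (intervocalic spirantization): /d/ is a stop between vowels /o/ and /i/, so it spirantizes to the fricative [z]. /d/ is a stop between vowels /i/ and /a/, so it spirantizes to the fricative [z]. /d/ is a stop between vowels /a/ and /i/, so it spirantizes to the fricative [z]. /b/ is a stop between vowels /i/ and /e/, so it spirantizes to the fricative [v]. /d/ is a stop between vowels /e/ and /e/, so it spirantizes to the fricative [z]. /d/ is a stop between vowels /e/ and /i/, so it spirantizes to the fricative [z]. /d/ is a stop between vowels /i/ and /i/, so it spirantizes to the fricative [z]. /fodidadibededidin/ → fozizazivezezizin.
Rule 4 (intervocalic voicing): no segment meets the environment; /fozizazivezezizin/ is unchanged.
Rule 5 (final e-epenthesis): the form ends in the consonant /n/, so [e] is inserted word-finally. /fozizazivezezizin/ → fozizazivezezizine.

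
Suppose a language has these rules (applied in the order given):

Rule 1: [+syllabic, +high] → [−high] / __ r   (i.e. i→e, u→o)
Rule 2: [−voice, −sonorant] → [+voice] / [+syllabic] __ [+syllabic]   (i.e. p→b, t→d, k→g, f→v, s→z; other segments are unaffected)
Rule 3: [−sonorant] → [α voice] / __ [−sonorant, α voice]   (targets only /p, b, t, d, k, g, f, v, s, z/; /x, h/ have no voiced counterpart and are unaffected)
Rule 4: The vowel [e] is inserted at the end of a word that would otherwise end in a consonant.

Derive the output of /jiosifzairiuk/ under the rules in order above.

Rule 1 (pre-rhotic lowering): /i/ is a high vowel immediately before /r/, so it lowers to [e]. /jiosifzairiuk/ → jiosifzaeriuk.
Rule 2 (intervocalic voicing): /s/ is a voiceless obstruent between vowels /o/ and /i/, so it voices to [z]. /jiosifzaeriuk/ → jiozifzaeriuk.
Rule 3 (regressive voicing assimilation): /f/ precedes the voiced obstruent /z/, so it voices to [v] by assimilation. /jiozifzaeriuk/ → jiozivzaeriuk.
Rule 4 (final e-epenthesis): the form ends in the consonant /k/, so [e] is inserted word-finally. /jiozivzaeriuk/ → jiozivzaeriuke.

jiozivzaeriuke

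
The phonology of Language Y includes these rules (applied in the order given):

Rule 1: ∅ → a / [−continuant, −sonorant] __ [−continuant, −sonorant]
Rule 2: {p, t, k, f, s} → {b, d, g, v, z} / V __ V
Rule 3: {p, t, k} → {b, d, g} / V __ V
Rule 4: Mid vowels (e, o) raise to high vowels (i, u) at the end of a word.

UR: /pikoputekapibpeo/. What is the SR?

Rule 1 (stop-cluster a-epenthesis): /b/ and /p/ form a stop–stop cluster, so [a] is inserted between them. /pikoputekapibpeo/ → pikoputekapibapeo.
Rule 2 (intervocalic voicing): /k/ is a voiceless obstruent between vowels /i/ and /o/, so it voices to [g]. /p/ is a voiceless obstruent between vowels /o/ and /u/, so it voices to [b]. /t/ is a voiceless obstruent between vowels /u/ and /e/, so it voices to [d]. /k/ is a voiceless obstruent between vowels /e/ and /a/, so it voices to [g]. /p/ is a voiceless obstruent between vowels /a/ and /i/, so it voices to [b]. /p/ is a voiceless obstruent between vowels /a/ and /e/, so it voices to [b]. /pikoputekapibapeo/ → pigobudegabibabeo.
Rule 3 (intervocalic voicing): no segment meets the environment; /pigobudegabibabeo/ is unchanged.
Rule 4 (final vowel raising): /o/ is a mid vowel in word-final position, so it raises to [u]. /pigobudegabibabeo/ → pigobudegabibabeu.

pigobudegabibabeu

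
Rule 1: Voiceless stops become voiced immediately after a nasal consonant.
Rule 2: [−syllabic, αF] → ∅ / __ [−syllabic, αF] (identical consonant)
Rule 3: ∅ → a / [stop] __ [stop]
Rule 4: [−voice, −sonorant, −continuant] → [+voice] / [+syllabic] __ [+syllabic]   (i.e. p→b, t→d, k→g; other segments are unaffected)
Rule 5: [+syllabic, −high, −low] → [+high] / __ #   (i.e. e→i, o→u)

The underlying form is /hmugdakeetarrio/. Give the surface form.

hmugadageedariu

Rule 1 (post-nasal voicing): no segment meets the environment; /hmugdakeetarrio/ is unchanged.
Rule 2 (degemination): /rr/ is a geminate; the first /r/ deletes. /hmugdakeetarrio/ → hmugdakeetario.
Rule 3 (stop-cluster a-epenthesis): /g/ and /d/ form a stop–stop cluster, so [a] is inserted between them. /hmugdakeetario/ → hmugadakeetario.
Rule 4 (intervocalic voicing): /k/ is a voiceless stop between vowels /a/ and /e/, so it voices to [g]. /t/ is a voiceless stop between vowels /e/ and /a/, so it voices to [d]. /hmugadakeetario/ → hmugadageedario.
Rule 5 (final vowel raising): /o/ is a mid vowel in word-final position, so it raises to [u]. /hmugadageedario/ → hmugadageedariu.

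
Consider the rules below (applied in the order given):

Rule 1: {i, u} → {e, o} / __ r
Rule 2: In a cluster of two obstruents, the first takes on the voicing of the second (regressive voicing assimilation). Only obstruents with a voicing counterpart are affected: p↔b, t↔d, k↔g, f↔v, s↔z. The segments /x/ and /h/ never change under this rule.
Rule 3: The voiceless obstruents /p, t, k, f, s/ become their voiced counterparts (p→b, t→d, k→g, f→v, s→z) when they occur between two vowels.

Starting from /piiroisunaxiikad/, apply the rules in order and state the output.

Rule 1 (pre-rhotic lowering): /i/ is a high vowel immediately before /r/, so it lowers to [e]. /piiroisunaxiikad/ → pieroisunaxiikad.
Rule 2 (regressive voicing assimilation): no segment meets the environment; /pieroisunaxiikad/ is unchanged.
Rule 3 (intervocalic voicing): /s/ is a voiceless obstruent between vowels /i/ and /u/, so it voices to [z]. /k/ is a voiceless obstruent between vowels /i/ and /a/, so it voices to [g]. /pieroisunaxiikad/ → pieroizunaxiigad.

pieroizunaxiigad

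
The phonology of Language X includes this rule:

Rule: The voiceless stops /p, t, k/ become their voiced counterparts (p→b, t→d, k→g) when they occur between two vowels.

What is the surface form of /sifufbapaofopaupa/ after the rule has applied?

/p/ is a voiceless stop between vowels /a/ and /a/, so it voices to [b].
/p/ is a voiceless stop between vowels /o/ and /a/, so it voices to [b].
/p/ is a voiceless stop between vowels /u/ and /a/, so it voices to [b].
Surface form: [sifufbabaofobauba].

sifufbabaofobauba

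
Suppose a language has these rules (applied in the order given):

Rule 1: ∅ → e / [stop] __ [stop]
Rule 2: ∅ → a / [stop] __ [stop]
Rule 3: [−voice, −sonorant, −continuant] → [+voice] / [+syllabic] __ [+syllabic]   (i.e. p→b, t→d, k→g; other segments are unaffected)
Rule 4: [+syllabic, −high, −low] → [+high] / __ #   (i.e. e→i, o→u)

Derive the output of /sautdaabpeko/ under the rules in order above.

saudedaabebegu

Rule 1 (stop-cluster e-epenthesis): /t/ and /d/ form a stop–stop cluster, so [e] is inserted between them. /b/ and /p/ form a stop–stop cluster, so [e] is inserted between them. /sautdaabpeko/ → sautedaabepeko.
Rule 2 (stop-cluster a-epenthesis): no segment meets the environment; /sautedaabepeko/ is unchanged.
Rule 3 (intervocalic voicing): /t/ is a voiceless stop between vowels /u/ and /e/, so it voices to [d]. /p/ is a voiceless stop between vowels /e/ and /e/, so it voices to [b]. /k/ is a voiceless stop between vowels /e/ and /o/, so it voices to [g]. /sautedaabepeko/ → saudedaabebego.
Rule 4 (final vowel raising): /o/ is a mid vowel in word-final position, so it raises to [u]. /saudedaabebego/ → saudedaabebegu.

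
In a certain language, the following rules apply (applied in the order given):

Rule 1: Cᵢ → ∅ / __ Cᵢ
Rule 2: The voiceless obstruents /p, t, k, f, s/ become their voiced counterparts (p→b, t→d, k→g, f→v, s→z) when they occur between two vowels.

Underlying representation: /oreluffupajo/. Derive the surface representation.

oreluvubajo

Rule 1 (degemination): /ff/ is a geminate; the first /f/ deletes. /oreluffupajo/ → orelufupajo.
Rule 2 (intervocalic voicing): /f/ is a voiceless obstruent between vowels /u/ and /u/, so it voices to [v]. /p/ is a voiceless obstruent between vowels /u/ and /a/, so it voices to [b]. /orelufupajo/ → oreluvubajo.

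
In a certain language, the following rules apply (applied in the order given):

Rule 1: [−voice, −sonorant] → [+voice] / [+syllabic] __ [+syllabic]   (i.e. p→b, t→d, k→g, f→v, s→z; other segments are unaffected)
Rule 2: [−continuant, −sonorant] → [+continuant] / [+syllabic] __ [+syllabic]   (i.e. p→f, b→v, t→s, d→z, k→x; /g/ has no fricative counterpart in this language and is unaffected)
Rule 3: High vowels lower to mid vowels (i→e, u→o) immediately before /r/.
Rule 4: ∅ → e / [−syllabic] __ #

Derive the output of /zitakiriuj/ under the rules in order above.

Rule 1 (intervocalic voicing): /t/ is a voiceless obstruent between vowels /i/ and /a/, so it voices to [d]. /k/ is a voiceless obstruent between vowels /a/ and /i/, so it voices to [g]. /zitakiriuj/ → zidagiriuj.
Rule 2 (intervocalic spirantization): /d/ is a stop between vowels /i/ and /a/, so it spirantizes to the fricative [z]. /zidagiriuj/ → zizagiriuj.
Rule 3 (pre-rhotic lowering): /i/ is a high vowel immediately before /r/, so it lowers to [e]. /zizagiriuj/ → zizageriuj.
Rule 4 (final e-epenthesis): the form ends in the consonant /j/, so [e] is inserted word-finally. /zizageriuj/ → zizageriuje.

zizageriuje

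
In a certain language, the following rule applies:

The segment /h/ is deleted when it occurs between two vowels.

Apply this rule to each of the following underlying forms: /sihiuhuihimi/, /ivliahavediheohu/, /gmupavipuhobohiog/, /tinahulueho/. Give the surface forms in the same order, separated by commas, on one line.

siiuuiimi, ivliaavedieou, gmupavipuoboiog, tinaulueo

/sihiuhuihimi/: /h/ occurs between vowels /i/ and /i/, so it deletes. /h/ occurs between vowels /u/ and /u/, so it deletes. /h/ occurs between vowels /i/ and /i/, so it deletes. → [siiuuiimi].
/ivliahavediheohu/: /h/ occurs between vowels /a/ and /a/, so it deletes. /h/ occurs between vowels /i/ and /e/, so it deletes. /h/ occurs between vowels /o/ and /u/, so it deletes. → [ivliaavedieou].
/gmupavipuhobohiog/: /h/ occurs between vowels /u/ and /o/, so it deletes. /h/ occurs between vowels /o/ and /i/, so it deletes. → [gmupavipuoboiog].
/tinahulueho/: /h/ occurs between vowels /a/ and /u/, so it deletes. /h/ occurs between vowels /e/ and /o/, so it deletes. → [tinaulueo].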